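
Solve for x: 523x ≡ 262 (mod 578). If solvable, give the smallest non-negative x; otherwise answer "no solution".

300

First find gcd(523, 578):
578 = 1·523 + 55
523 = 9·55 + 28
55 = 1·28 + 27
28 = 1·27 + 1
27 = 27·1 + 0
gcd = 1, so a unique solution mod 578 exists.
Back-substitute for the Bézout coefficients:
1 = 28 − 27
1 = −55 + 2·28
1 = 2·523 − 19·55
1 = −19·578 + 21·523
So 523·(21) ≡ 1 (mod 578), giving 523⁻¹ ≡ 21.
x ≡ 523⁻¹·262 ≡ 21·262 ≡ 300 (mod 578).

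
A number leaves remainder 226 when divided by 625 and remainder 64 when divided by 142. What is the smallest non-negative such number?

Write x = 226 + 625·k. Then 625·k ≡ 64 − 226 ≡ 122 (mod 142).
Need 625⁻¹ mod 142. Extended Euclid on (142, 57):
142 = 2·57 + 28
57 = 2·28 + 1
28 = 28·1 + 0
Back-substitute:
1 = 57 − 2·28
1 = −2·142 + 5·57
625⁻¹ ≡ 5 (mod 142), so k ≡ 5·122 ≡ 42 (mod 142).
x = 226 + 625·42 = 26476.

26476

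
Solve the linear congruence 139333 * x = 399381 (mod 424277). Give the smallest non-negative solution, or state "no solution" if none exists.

First find gcd(139333, 424277):
424277 = 3*139333 + 6278
139333 = 22*6278 + 1217
6278 = 5*1217 + 193
1217 = 6*193 + 59
193 = 3*59 + 16
59 = 3*16 + 11
16 = 1*11 + 5
11 = 2*5 + 1
5 = 5*1 + 0
gcd = 1, so a unique solution mod 424277 exists.
Back-substitute for the Bézout coefficients:
1 = 11 − 2·5
1 = −2·16 + 3·11
1 = 3·59 − 11·16
1 = −11·193 + 36·59
1 = 36·1217 − 227·193
1 = −227·6278 + 1171·1217
1 = 1171·139333 − 25989·6278
1 = −25989·424277 + 79138·139333
So 139333·(79138) ≡ 1 (mod 424277), giving 139333⁻¹ ≡ 79138.
x ≡ 139333⁻¹·399381 ≡ 79138·399381 ≡ 122740 (mod 424277).

122740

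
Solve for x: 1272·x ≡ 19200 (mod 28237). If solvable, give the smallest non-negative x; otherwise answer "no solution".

26121

First find gcd(1272, 28237):
28237 = 22*1272 + 253
1272 = 5*253 + 7
253 = 36*7 + 1
7 = 7*1 + 0
gcd = 1, so a unique solution mod 28237 exists.
Back-substitute for the Bézout coefficients:
1 = 253 − 36·7
1 = −36·1272 + 181·253
1 = 181·28237 − 4018·1272
So 1272·(-4018) ≡ 1 (mod 28237), giving 1272⁻¹ ≡ 24219.
x ≡ 1272⁻¹·19200 ≡ 24219·19200 ≡ 26121 (mod 28237).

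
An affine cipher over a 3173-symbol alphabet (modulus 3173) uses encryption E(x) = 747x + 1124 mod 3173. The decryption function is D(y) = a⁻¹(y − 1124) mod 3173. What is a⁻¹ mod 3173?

Apply the Euclidean algorithm to 3173 and 747:
3173 = 4×747 + 185
747 = 4×185 + 7
185 = 26×7 + 3
7 = 2×3 + 1
3 = 3×1 + 0
Since gcd(747, 3173) = 1, back-substitute to write 1 as a combination:
1 = 7 − 2·3
1 = −2·185 + 53·7
1 = 53·747 − 214·185
1 = −214·3173 + 909·747
So 747·909 ≡ 1 (mod 3173).

909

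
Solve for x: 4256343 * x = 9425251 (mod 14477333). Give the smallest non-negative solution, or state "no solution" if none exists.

gcd(4256343, 14477333):
14477333 = 3×4256343 + 1708304
4256343 = 2×1708304 + 839735
1708304 = 2×839735 + 28834
839735 = 29×28834 + 3549
28834 = 8×3549 + 442
3549 = 8×442 + 13
442 = 34×13 + 0
gcd = 13, but 13 ∤ 9425251, so the congruence has no solution.

no solution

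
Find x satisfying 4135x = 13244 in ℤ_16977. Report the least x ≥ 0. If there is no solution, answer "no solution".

8309

First find gcd(4135, 16977):
16977 = 4×4135 + 437
4135 = 9×437 + 202
437 = 2×202 + 33
202 = 6×33 + 4
33 = 8×4 + 1
4 = 4×1 + 0
gcd = 1, so a unique solution mod 16977 exists.
Back-substitute for the Bézout coefficients:
1 = 33 − 8·4
1 = −8·202 + 49·33
1 = 49·437 − 106·202
1 = −106·4135 + 1003·437
1 = 1003·16977 − 4118·4135
So 4135·(-4118) ≡ 1 (mod 16977), giving 4135⁻¹ ≡ 12859.
x ≡ 4135⁻¹·13244 ≡ 12859·13244 ≡ 8309 (mod 16977).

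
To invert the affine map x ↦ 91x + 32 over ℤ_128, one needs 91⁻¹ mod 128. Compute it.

83

Run Euclid on (128, 91):
128 = 1·91 + 37
91 = 2·37 + 17
37 = 2·17 + 3
17 = 5·3 + 2
3 = 1·2 + 1
2 = 2·1 + 0
Since gcd(91, 128) = 1, back-substitute to write 1 as a combination:
1 = 3 − 2
1 = −17 + 6·3
1 = 6·37 − 13·17
1 = −13·91 + 32·37
1 = 32·128 − 45·91
So 91·(-45) ≡ 1 (mod 128), and -45 ≡ 83 (mod 128).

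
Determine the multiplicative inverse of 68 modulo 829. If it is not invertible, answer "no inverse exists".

573

Run Euclid on (829, 68):
829 = 12·68 + 13
68 = 5·13 + 3
13 = 4·3 + 1
3 = 3·1 + 0
The gcd is 1. Working backward:
1 = 13 − 4·3
1 = −4·68 + 21·13
1 = 21·829 − 256·68
Hence 68⁻¹ ≡ -256 ≡ 573 (mod 829).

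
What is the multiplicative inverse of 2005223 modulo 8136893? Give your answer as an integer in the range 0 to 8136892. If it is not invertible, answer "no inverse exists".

7267726

Run Euclid on (8136893, 2005223):
8136893 = 4×2005223 + 116001
2005223 = 17×116001 + 33206
116001 = 3×33206 + 16383
33206 = 2×16383 + 440
16383 = 37×440 + 103
440 = 4×103 + 28
103 = 3×28 + 19
28 = 1×19 + 9
19 = 2×9 + 1
9 = 9×1 + 0
gcd = 1, so the inverse exists. Back-substitute:
1 = 19 − 2·9
1 = −2·28 + 3·19
1 = 3·103 − 11·28
1 = −11·440 + 47·103
1 = 47·16383 − 1750·440
1 = −1750·33206 + 3547·16383
1 = 3547·116001 − 12391·33206
1 = −12391·2005223 + 214194·116001
1 = 214194·8136893 − 869167·2005223
Thus 2005223·(-869167) ≡ 1 (mod 8136893); reducing, -869167 mod 8136893 = 7267726.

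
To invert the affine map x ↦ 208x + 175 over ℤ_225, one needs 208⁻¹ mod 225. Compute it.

172

Apply the Euclidean algorithm to 225 and 208:
225 = 1·208 + 17
208 = 12·17 + 4
17 = 4·4 + 1
4 = 4·1 + 0
Since gcd(208, 225) = 1, back-substitute to write 1 as a combination:
1 = 17 − 4·4
1 = −4·208 + 49·17
1 = 49·225 − 53·208
Hence 208⁻¹ ≡ -53 ≡ 172 (mod 225).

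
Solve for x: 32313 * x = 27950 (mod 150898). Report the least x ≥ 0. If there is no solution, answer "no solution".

First find gcd(32313, 150898):
150898 = 4*32313 + 21646
32313 = 1*21646 + 10667
21646 = 2*10667 + 312
10667 = 34*312 + 59
312 = 5*59 + 17
59 = 3*17 + 8
17 = 2*8 + 1
8 = 8*1 + 0
gcd = 1, so a unique solution mod 150898 exists.
Back-substitute for the Bézout coefficients:
1 = 17 − 2·8
1 = −2·59 + 7·17
1 = 7·312 − 37·59
1 = −37·10667 + 1265·312
1 = 1265·21646 − 2567·10667
1 = −2567·32313 + 3832·21646
1 = 3832·150898 − 17895·32313
So 32313·(-17895) ≡ 1 (mod 150898), giving 32313⁻¹ ≡ 133003.
x ≡ 32313⁻¹·27950 ≡ 133003·27950 ≡ 61620 (mod 150898).

61620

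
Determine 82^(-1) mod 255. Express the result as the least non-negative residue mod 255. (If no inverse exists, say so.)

Apply the Euclidean algorithm to 255 and 82:
255 = 3*82 + 9
82 = 9*9 + 1
9 = 9*1 + 0
Since gcd(82, 255) = 1, back-substitute to write 1 as a combination:
1 = 82 − 9·9
1 = −9·255 + 28·82
So 82·28 ≡ 1 (mod 255).

28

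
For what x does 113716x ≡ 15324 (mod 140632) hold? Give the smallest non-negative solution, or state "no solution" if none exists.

First find gcd(113716, 140632):
140632 = 1×113716 + 26916
113716 = 4×26916 + 6052
26916 = 4×6052 + 2708
6052 = 2×2708 + 636
2708 = 4×636 + 164
636 = 3×164 + 144
164 = 1×144 + 20
144 = 7×20 + 4
20 = 5×4 + 0
gcd = 4 and 4 | 15324, so solutions exist. Divide through by 4: 28429x ≡ 3831 (mod 35158).
Now find 28429⁻¹ mod 35158:
35158 = 1*28429 + 6729
28429 = 4*6729 + 1513
6729 = 4*1513 + 677
1513 = 2*677 + 159
677 = 4*159 + 41
159 = 3*41 + 36
41 = 1*36 + 5
36 = 7*5 + 1
5 = 5*1 + 0
Back-substitute:
1 = 36 − 7·5
1 = −7·41 + 8·36
1 = 8·159 − 31·41
1 = −31·677 + 132·159
1 = 132·1513 − 295·677
1 = −295·6729 + 1312·1513
1 = 1312·28429 − 5543·6729
1 = −5543·35158 + 6855·28429
So 28429⁻¹ ≡ 6855 (mod 35158).
Then x ≡ 6855·3831 ≡ 33637 (mod 35158); the smallest non-negative solution is x = 33637.

33637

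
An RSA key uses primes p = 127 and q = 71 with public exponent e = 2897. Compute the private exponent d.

2393

φ(n) = (p−1)(q−1) = 126·70 = 8820.
Need d with 2897·d ≡ 1 (mod 8820). Apply the extended Euclidean algorithm:
8820 = 3·2897 + 129
2897 = 22·129 + 59
129 = 2·59 + 11
59 = 5·11 + 4
11 = 2·4 + 3
4 = 1·3 + 1
3 = 3·1 + 0
Back-substitute:
1 = 4 − 3
1 = −11 + 3·4
1 = 3·59 − 16·11
1 = −16·129 + 35·59
1 = 35·2897 − 786·129
1 = −786·8820 + 2393·2897
So 2897·2393 ≡ 1 (mod 8820), hence d = 2393.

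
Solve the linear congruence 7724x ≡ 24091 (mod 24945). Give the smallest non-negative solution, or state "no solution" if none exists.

First find gcd(7724, 24945):
24945 = 3·7724 + 1773
7724 = 4·1773 + 632
1773 = 2·632 + 509
632 = 1·509 + 123
509 = 4·123 + 17
123 = 7·17 + 4
17 = 4·4 + 1
4 = 4·1 + 0
gcd = 1, so a unique solution mod 24945 exists.
Back-substitute for the Bézout coefficients:
1 = 17 − 4·4
1 = −4·123 + 29·17
1 = 29·509 − 120·123
1 = −120·632 + 149·509
1 = 149·1773 − 418·632
1 = −418·7724 + 1821·1773
1 = 1821·24945 − 5881·7724
So 7724·(-5881) ≡ 1 (mod 24945), giving 7724⁻¹ ≡ 19064.
x ≡ 7724⁻¹·24091 ≡ 19064·24091 ≡ 8429 (mod 24945).

8429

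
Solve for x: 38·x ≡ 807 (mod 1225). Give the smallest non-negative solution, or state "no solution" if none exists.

First find gcd(38, 1225):
1225 = 32×38 + 9
38 = 4×9 + 2
9 = 4×2 + 1
2 = 2×1 + 0
gcd = 1, so a unique solution mod 1225 exists.
Back-substitute for the Bézout coefficients:
1 = 9 − 4·2
1 = −4·38 + 17·9
1 = 17·1225 − 548·38
So 38·(-548) ≡ 1 (mod 1225), giving 38⁻¹ ≡ 677.
x ≡ 38⁻¹·807 ≡ 677·807 ≡ 1214 (mod 1225).

1214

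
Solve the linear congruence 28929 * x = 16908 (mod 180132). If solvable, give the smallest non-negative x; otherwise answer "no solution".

First find gcd(28929, 180132):
180132 = 6×28929 + 6558
28929 = 4×6558 + 2697
6558 = 2×2697 + 1164
2697 = 2×1164 + 369
1164 = 3×369 + 57
369 = 6×57 + 27
57 = 2×27 + 3
27 = 9×3 + 0
gcd = 3 and 3 | 16908, so solutions exist. Divide through by 3: 9643x ≡ 5636 (mod 60044).
Now find 9643⁻¹ mod 60044:
60044 = 6*9643 + 2186
9643 = 4*2186 + 899
2186 = 2*899 + 388
899 = 2*388 + 123
388 = 3*123 + 19
123 = 6*19 + 9
19 = 2*9 + 1
9 = 9*1 + 0
Back-substitute:
1 = 19 − 2·9
1 = −2·123 + 13·19
1 = 13·388 − 41·123
1 = −41·899 + 95·388
1 = 95·2186 − 231·899
1 = −231·9643 + 1019·2186
1 = 1019·60044 − 6345·9643
So 9643·(-6345) ≡ 1 (mod 60044), i.e. 9643⁻¹ ≡ 53699.
Then x ≡ 53699·5636 ≡ 25804 (mod 60044); the smallest non-negative solution is x = 25804.

25804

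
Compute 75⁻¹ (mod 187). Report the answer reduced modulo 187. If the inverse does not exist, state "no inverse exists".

5

Extended Euclidean algorithm:
187 = 2*75 + 37
75 = 2*37 + 1
37 = 37*1 + 0
gcd = 1, so the inverse exists. Back-substitute:
1 = 75 − 2·37
1 = −2·187 + 5·75
So 75·5 ≡ 1 (mod 187).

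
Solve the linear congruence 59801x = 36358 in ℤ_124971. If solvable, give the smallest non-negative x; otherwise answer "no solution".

First find gcd(59801, 124971):
124971 = 2×59801 + 5369
59801 = 11×5369 + 742
5369 = 7×742 + 175
742 = 4×175 + 42
175 = 4×42 + 7
42 = 6×7 + 0
gcd = 7 and 7 | 36358, so solutions exist. Divide through by 7: 8543x ≡ 5194 (mod 17853).
Now find 8543⁻¹ mod 17853:
17853 = 2×8543 + 767
8543 = 11×767 + 106
767 = 7×106 + 25
106 = 4×25 + 6
25 = 4×6 + 1
6 = 6×1 + 0
Back-substitute:
1 = 25 − 4·6
1 = −4·106 + 17·25
1 = 17·767 − 123·106
1 = −123·8543 + 1370·767
1 = 1370·17853 − 2863·8543
So 8543·(-2863) ≡ 1 (mod 17853), i.e. 8543⁻¹ ≡ 14990.
Then x ≡ 14990·5194 ≡ 1127 (mod 17853); the smallest non-negative solution is x = 1127.

1127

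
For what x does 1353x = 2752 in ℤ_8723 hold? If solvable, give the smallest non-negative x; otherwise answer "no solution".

no solution

gcd(1353, 8723):
8723 = 6·1353 + 605
1353 = 2·605 + 143
605 = 4·143 + 33
143 = 4·33 + 11
33 = 3·11 + 0
gcd = 11, but 11 ∤ 2752, so the congruence has no solution.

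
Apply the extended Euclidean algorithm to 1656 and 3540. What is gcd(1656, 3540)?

Repeated division:
3540 = 2·1656 + 228
1656 = 7·228 + 60
228 = 3·60 + 48
60 = 1·48 + 12
48 = 4·12 + 0
gcd(1656, 3540) = 12.
Express as a combination:
12 = 60 − 48
12 = −228 + 4·60
12 = 4·1656 − 29·228
12 = −29·3540 + 62·1656
So 12 = (-29)·3540 + (62)·1656.

12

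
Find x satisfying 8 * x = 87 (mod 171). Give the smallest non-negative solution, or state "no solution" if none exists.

75

First find gcd(8, 171):
171 = 21*8 + 3
8 = 2*3 + 2
3 = 1*2 + 1
2 = 2*1 + 0
gcd = 1, so a unique solution mod 171 exists.
Back-substitute for the Bézout coefficients:
1 = 3 − 2
1 = −8 + 3·3
1 = 3·171 − 64·8
So 8·(-64) ≡ 1 (mod 171), giving 8⁻¹ ≡ 107.
x ≡ 8⁻¹·87 ≡ 107·87 ≡ 75 (mod 171).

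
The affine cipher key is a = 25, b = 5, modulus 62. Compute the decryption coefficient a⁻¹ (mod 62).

Apply the Euclidean algorithm to 62 and 25:
62 = 2×25 + 12
25 = 2×12 + 1
12 = 12×1 + 0
The gcd is 1. Working backward:
1 = 25 − 2·12
1 = −2·62 + 5·25
So 25·5 ≡ 1 (mod 62).

5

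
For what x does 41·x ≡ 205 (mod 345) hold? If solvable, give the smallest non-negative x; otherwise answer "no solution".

5

First find gcd(41, 345):
345 = 8*41 + 17
41 = 2*17 + 7
17 = 2*7 + 3
7 = 2*3 + 1
3 = 3*1 + 0
gcd = 1, so a unique solution mod 345 exists.
Back-substitute for the Bézout coefficients:
1 = 7 − 2·3
1 = −2·17 + 5·7
1 = 5·41 − 12·17
1 = −12·345 + 101·41
So 41·(101) ≡ 1 (mod 345), giving 41⁻¹ ≡ 101.
x ≡ 41⁻¹·205 ≡ 101·205 ≡ 5 (mod 345).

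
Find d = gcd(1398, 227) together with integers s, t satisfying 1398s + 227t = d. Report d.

Repeated division:
1398 = 6×227 + 36
227 = 6×36 + 11
36 = 3×11 + 3
11 = 3×3 + 2
3 = 1×2 + 1
2 = 2×1 + 0
gcd(1398, 227) = 1.
Back-substituting:
1 = 3 − 2
1 = −11 + 4·3
1 = 4·36 − 13·11
1 = −13·227 + 82·36
1 = 82·1398 − 505·227
So 1 = (82)·1398 + (-505)·227.

1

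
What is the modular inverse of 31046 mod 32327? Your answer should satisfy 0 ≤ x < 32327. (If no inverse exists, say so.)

Extended Euclidean algorithm:
32327 = 1×31046 + 1281
31046 = 24×1281 + 302
1281 = 4×302 + 73
302 = 4×73 + 10
73 = 7×10 + 3
10 = 3×3 + 1
3 = 3×1 + 0
gcd = 1, so the inverse exists. Back-substitute:
1 = 10 − 3·3
1 = −3·73 + 22·10
1 = 22·302 − 91·73
1 = −91·1281 + 386·302
1 = 386·31046 − 9355·1281
1 = −9355·32327 + 9741·31046
So 31046·9741 ≡ 1 (mod 32327).

9741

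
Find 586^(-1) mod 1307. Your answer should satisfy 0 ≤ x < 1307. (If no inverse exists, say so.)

881

Apply the Euclidean algorithm to 1307 and 586:
1307 = 2·586 + 135
586 = 4·135 + 46
135 = 2·46 + 43
46 = 1·43 + 3
43 = 14·3 + 1
3 = 3·1 + 0
gcd = 1, so the inverse exists. Back-substitute:
1 = 43 − 14·3
1 = −14·46 + 15·43
1 = 15·135 − 44·46
1 = −44·586 + 191·135
1 = 191·1307 − 426·586
Hence 586⁻¹ ≡ -426 ≡ 881 (mod 1307).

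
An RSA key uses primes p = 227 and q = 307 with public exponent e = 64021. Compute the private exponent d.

φ(n) = (p−1)(q−1) = 226·306 = 69156.
Need d with 64021·d ≡ 1 (mod 69156). Apply the extended Euclidean algorithm:
69156 = 1*64021 + 5135
64021 = 12*5135 + 2401
5135 = 2*2401 + 333
2401 = 7*333 + 70
333 = 4*70 + 53
70 = 1*53 + 17
53 = 3*17 + 2
17 = 8*2 + 1
2 = 2*1 + 0
Back-substitute:
1 = 17 − 8·2
1 = −8·53 + 25·17
1 = 25·70 − 33·53
1 = −33·333 + 157·70
1 = 157·2401 − 1132·333
1 = −1132·5135 + 2421·2401
1 = 2421·64021 − 30184·5135
1 = −30184·69156 + 32605·64021
So 64021·32605 ≡ 1 (mod 69156), hence d = 32605.

32605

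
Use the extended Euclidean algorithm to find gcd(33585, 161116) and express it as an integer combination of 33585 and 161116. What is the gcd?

Apply Euclid's algorithm to 161116 and 33585:
161116 = 4*33585 + 26776
33585 = 1*26776 + 6809
26776 = 3*6809 + 6349
6809 = 1*6349 + 460
6349 = 13*460 + 369
460 = 1*369 + 91
369 = 4*91 + 5
91 = 18*5 + 1
5 = 5*1 + 0
gcd(33585, 161116) = 1.
Working backward:
1 = 91 − 18·5
1 = −18·369 + 73·91
1 = 73·460 − 91·369
1 = −91·6349 + 1256·460
1 = 1256·6809 − 1347·6349
1 = −1347·26776 + 5297·6809
1 = 5297·33585 − 6644·26776
1 = −6644·161116 + 31873·33585
So 1 = (-6644)·161116 + (31873)·33585.

1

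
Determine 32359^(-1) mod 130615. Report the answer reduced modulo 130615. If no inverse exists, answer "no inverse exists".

123414

Apply the Euclidean algorithm to 130615 and 32359:
130615 = 4*32359 + 1179
32359 = 27*1179 + 526
1179 = 2*526 + 127
526 = 4*127 + 18
127 = 7*18 + 1
18 = 18*1 + 0
The gcd is 1. Working backward:
1 = 127 − 7·18
1 = −7·526 + 29·127
1 = 29·1179 − 65·526
1 = −65·32359 + 1784·1179
1 = 1784·130615 − 7201·32359
So 32359·(-7201) ≡ 1 (mod 130615), and -7201 ≡ 123414 (mod 130615).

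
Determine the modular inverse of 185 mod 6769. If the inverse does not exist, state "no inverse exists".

gcd(6769, 185) by repeated division:
6769 = 36×185 + 109
185 = 1×109 + 76
109 = 1×76 + 33
76 = 2×33 + 10
33 = 3×10 + 3
10 = 3×3 + 1
3 = 3×1 + 0
The gcd is 1. Working backward:
1 = 10 − 3·3
1 = −3·33 + 10·10
1 = 10·76 − 23·33
1 = −23·109 + 33·76
1 = 33·185 − 56·109
1 = −56·6769 + 2049·185
So 185·2049 ≡ 1 (mod 6769).

2049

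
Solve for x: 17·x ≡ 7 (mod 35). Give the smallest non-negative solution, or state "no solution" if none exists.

21

First find gcd(17, 35):
35 = 2*17 + 1
17 = 17*1 + 0
gcd = 1, so a unique solution mod 35 exists.
Back-substitute for the Bézout coefficients:
1 = 35 − 2·17
So 17·(-2) ≡ 1 (mod 35), giving 17⁻¹ ≡ 33.
x ≡ 17⁻¹·7 ≡ 33·7 ≡ 21 (mod 35).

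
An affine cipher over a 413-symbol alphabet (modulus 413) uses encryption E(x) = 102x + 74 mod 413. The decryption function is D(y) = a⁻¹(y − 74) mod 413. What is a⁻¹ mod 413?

Apply the Euclidean algorithm to 413 and 102:
413 = 4*102 + 5
102 = 20*5 + 2
5 = 2*2 + 1
2 = 2*1 + 0
The gcd is 1. Working backward:
1 = 5 − 2·2
1 = −2·102 + 41·5
1 = 41·413 − 166·102
So 102·(-166) ≡ 1 (mod 413), and -166 ≡ 247 (mod 413).

247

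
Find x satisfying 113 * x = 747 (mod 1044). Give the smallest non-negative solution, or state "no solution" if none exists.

First find gcd(113, 1044):
1044 = 9*113 + 27
113 = 4*27 + 5
27 = 5*5 + 2
5 = 2*2 + 1
2 = 2*1 + 0
gcd = 1, so a unique solution mod 1044 exists.
Back-substitute for the Bézout coefficients:
1 = 5 − 2·2
1 = −2·27 + 11·5
1 = 11·113 − 46·27
1 = −46·1044 + 425·113
So 113·(425) ≡ 1 (mod 1044), giving 113⁻¹ ≡ 425.
x ≡ 113⁻¹·747 ≡ 425·747 ≡ 99 (mod 1044).

99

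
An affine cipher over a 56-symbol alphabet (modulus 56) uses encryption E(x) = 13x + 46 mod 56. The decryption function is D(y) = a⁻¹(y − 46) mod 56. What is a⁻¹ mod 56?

13

Extended Euclidean algorithm:
56 = 4·13 + 4
13 = 3·4 + 1
4 = 4·1 + 0
Since gcd(13, 56) = 1, back-substitute to write 1 as a combination:
1 = 13 − 3·4
1 = −3·56 + 13·13
So 13·13 ≡ 1 (mod 56).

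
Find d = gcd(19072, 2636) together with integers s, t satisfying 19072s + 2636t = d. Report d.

Euclidean algorithm:
19072 = 7×2636 + 620
2636 = 4×620 + 156
620 = 3×156 + 152
156 = 1×152 + 4
152 = 38×4 + 0
gcd(19072, 2636) = 4.
Working backward:
4 = 156 − 152
4 = −620 + 4·156
4 = 4·2636 − 17·620
4 = −17·19072 + 123·2636
So 4 = (-17)·19072 + (123)·2636.

4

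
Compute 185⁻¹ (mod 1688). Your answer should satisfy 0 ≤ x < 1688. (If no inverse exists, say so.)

73

gcd(1688, 185) by repeated division:
1688 = 9*185 + 23
185 = 8*23 + 1
23 = 23*1 + 0
The gcd is 1. Working backward:
1 = 185 − 8·23
1 = −8·1688 + 73·185
So 185·73 ≡ 1 (mod 1688).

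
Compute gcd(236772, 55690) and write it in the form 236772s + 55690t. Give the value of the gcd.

2

Apply Euclid's algorithm to 236772 and 55690:
236772 = 4*55690 + 14012
55690 = 3*14012 + 13654
14012 = 1*13654 + 358
13654 = 38*358 + 50
358 = 7*50 + 8
50 = 6*8 + 2
8 = 4*2 + 0
gcd(236772, 55690) = 2.
Express as a combination:
2 = 50 − 6·8
2 = −6·358 + 43·50
2 = 43·13654 − 1640·358
2 = −1640·14012 + 1683·13654
2 = 1683·55690 − 6689·14012
2 = −6689·236772 + 28439·55690
So 2 = (-6689)·236772 + (28439)·55690.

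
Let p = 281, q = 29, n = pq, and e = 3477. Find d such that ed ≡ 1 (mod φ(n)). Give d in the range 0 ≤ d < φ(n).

φ(n) = (p−1)(q−1) = 280·28 = 7840.
Need d with 3477·d ≡ 1 (mod 7840). Apply the extended Euclidean algorithm:
7840 = 2×3477 + 886
3477 = 3×886 + 819
886 = 1×819 + 67
819 = 12×67 + 15
67 = 4×15 + 7
15 = 2×7 + 1
7 = 7×1 + 0
Back-substitute:
1 = 15 − 2·7
1 = −2·67 + 9·15
1 = 9·819 − 110·67
1 = −110·886 + 119·819
1 = 119·3477 − 467·886
1 = −467·7840 + 1053·3477
So 3477·1053 ≡ 1 (mod 7840), hence d = 1053.

1053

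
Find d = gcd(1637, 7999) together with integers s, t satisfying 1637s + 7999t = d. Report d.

1

Apply Euclid's algorithm to 7999 and 1637:
7999 = 4×1637 + 1451
1637 = 1×1451 + 186
1451 = 7×186 + 149
186 = 1×149 + 37
149 = 4×37 + 1
37 = 37×1 + 0
gcd(1637, 7999) = 1.
Back-substituting:
1 = 149 − 4·37
1 = −4·186 + 5·149
1 = 5·1451 − 39·186
1 = −39·1637 + 44·1451
1 = 44·7999 − 215·1637
So 1 = (44)·7999 + (-215)·1637.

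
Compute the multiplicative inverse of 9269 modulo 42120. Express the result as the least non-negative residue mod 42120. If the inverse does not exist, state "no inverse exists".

Compute gcd(9269, 42120):
42120 = 4·9269 + 5044
9269 = 1·5044 + 4225
5044 = 1·4225 + 819
4225 = 5·819 + 130
819 = 6·130 + 39
130 = 3·39 + 13
39 = 3·13 + 0
gcd(9269, 42120) = 13 ≠ 1, so 9269 has no multiplicative inverse modulo 42120.

no inverse exists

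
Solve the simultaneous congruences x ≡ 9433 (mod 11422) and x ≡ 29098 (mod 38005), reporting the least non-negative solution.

Write x = 9433 + 11422·k. Then 11422·k ≡ 29098 − 9433 ≡ 19665 (mod 38005).
Need 11422⁻¹ mod 38005. Extended Euclid on (38005, 11422):
38005 = 3×11422 + 3739
11422 = 3×3739 + 205
3739 = 18×205 + 49
205 = 4×49 + 9
49 = 5×9 + 4
9 = 2×4 + 1
4 = 4×1 + 0
Back-substitute:
1 = 9 − 2·4
1 = −2·49 + 11·9
1 = 11·205 − 46·49
1 = −46·3739 + 839·205
1 = 839·11422 − 2563·3739
1 = −2563·38005 + 8528·11422
11422⁻¹ ≡ 8528 (mod 38005), so k ≡ 8528·19665 ≡ 25060 (mod 38005).
x = 9433 + 11422·25060 = 286244753.

286244753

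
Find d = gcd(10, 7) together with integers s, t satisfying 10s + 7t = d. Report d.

1

Apply Euclid's algorithm to 10 and 7:
10 = 1×7 + 3
7 = 2×3 + 1
3 = 3×1 + 0
gcd(10, 7) = 1.
Working backward:
1 = 7 − 2·3
1 = −2·10 + 3·7
So 1 = (-2)·10 + (3)·7.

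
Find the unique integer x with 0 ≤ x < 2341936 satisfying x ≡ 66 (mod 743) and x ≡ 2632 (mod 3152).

Write x = 66 + 743·k. Then 743·k ≡ 2632 − 66 ≡ 2566 (mod 3152).
Need 743⁻¹ mod 3152. Extended Euclid on (3152, 743):
3152 = 4×743 + 180
743 = 4×180 + 23
180 = 7×23 + 19
23 = 1×19 + 4
19 = 4×4 + 3
4 = 1×3 + 1
3 = 3×1 + 0
Back-substitute:
1 = 4 − 3
1 = −19 + 5·4
1 = 5·23 − 6·19
1 = −6·180 + 47·23
1 = 47·743 − 194·180
1 = −194·3152 + 823·743
743⁻¹ ≡ 823 (mod 3152), so k ≡ 823·2566 ≡ 3130 (mod 3152).
x = 66 + 743·3130 = 2325656.

2325656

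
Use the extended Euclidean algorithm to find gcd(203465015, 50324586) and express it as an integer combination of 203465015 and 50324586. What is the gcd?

Apply Euclid's algorithm to 203465015 and 50324586:
203465015 = 4×50324586 + 2166671
50324586 = 23×2166671 + 491153
2166671 = 4×491153 + 202059
491153 = 2×202059 + 87035
202059 = 2×87035 + 27989
87035 = 3×27989 + 3068
27989 = 9×3068 + 377
3068 = 8×377 + 52
377 = 7×52 + 13
52 = 4×13 + 0
gcd(203465015, 50324586) = 13.
Express as a combination:
13 = 377 − 7·52
13 = −7·3068 + 57·377
13 = 57·27989 − 520·3068
13 = −520·87035 + 1617·27989
13 = 1617·202059 − 3754·87035
13 = −3754·491153 + 9125·202059
13 = 9125·2166671 − 40254·491153
13 = −40254·50324586 + 934967·2166671
13 = 934967·203465015 − 3780122·50324586
So 13 = (934967)·203465015 + (-3780122)·50324586.

13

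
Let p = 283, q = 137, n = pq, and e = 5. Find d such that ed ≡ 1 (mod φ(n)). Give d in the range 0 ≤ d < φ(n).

15341

φ(n) = (p−1)(q−1) = 282·136 = 38352.
Need d with 5·d ≡ 1 (mod 38352). Apply the extended Euclidean algorithm:
38352 = 7670×5 + 2
5 = 2×2 + 1
2 = 2×1 + 0
Back-substitute:
1 = 5 − 2·2
1 = −2·38352 + 15341·5
So 5·15341 ≡ 1 (mod 38352), hence d = 15341.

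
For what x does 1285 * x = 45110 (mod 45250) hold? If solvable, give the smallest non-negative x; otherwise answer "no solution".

4296

First find gcd(1285, 45250):
45250 = 35·1285 + 275
1285 = 4·275 + 185
275 = 1·185 + 90
185 = 2·90 + 5
90 = 18·5 + 0
gcd = 5 and 5 | 45110, so solutions exist. Divide through by 5: 257x ≡ 9022 (mod 9050).
Now find 257⁻¹ mod 9050:
9050 = 35*257 + 55
257 = 4*55 + 37
55 = 1*37 + 18
37 = 2*18 + 1
18 = 18*1 + 0
Back-substitute:
1 = 37 − 2·18
1 = −2·55 + 3·37
1 = 3·257 − 14·55
1 = −14·9050 + 493·257
So 257⁻¹ ≡ 493 (mod 9050).
Then x ≡ 493·9022 ≡ 4296 (mod 9050); the smallest non-negative solution is x = 4296.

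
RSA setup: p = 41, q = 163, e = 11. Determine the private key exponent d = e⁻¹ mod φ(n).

5891

φ(n) = (p−1)(q−1) = 40·162 = 6480.
Need d with 11·d ≡ 1 (mod 6480). Apply the extended Euclidean algorithm:
6480 = 589×11 + 1
11 = 11×1 + 0
Back-substitute:
1 = 6480 − 589·11
So 11·(-589) ≡ 1 (mod 6480), hence d ≡ -589 ≡ 5891 (mod 6480).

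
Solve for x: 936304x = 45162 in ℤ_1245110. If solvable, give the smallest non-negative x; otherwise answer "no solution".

First find gcd(936304, 1245110):
1245110 = 1*936304 + 308806
936304 = 3*308806 + 9886
308806 = 31*9886 + 2340
9886 = 4*2340 + 526
2340 = 4*526 + 236
526 = 2*236 + 54
236 = 4*54 + 20
54 = 2*20 + 14
20 = 1*14 + 6
14 = 2*6 + 2
6 = 3*2 + 0
gcd = 2 and 2 | 45162, so solutions exist. Divide through by 2: 468152x ≡ 22581 (mod 622555).
Now find 468152⁻¹ mod 622555:
622555 = 1×468152 + 154403
468152 = 3×154403 + 4943
154403 = 31×4943 + 1170
4943 = 4×1170 + 263
1170 = 4×263 + 118
263 = 2×118 + 27
118 = 4×27 + 10
27 = 2×10 + 7
10 = 1×7 + 3
7 = 2×3 + 1
3 = 3×1 + 0
Back-substitute:
1 = 7 − 2·3
1 = −2·10 + 3·7
1 = 3·27 − 8·10
1 = −8·118 + 35·27
1 = 35·263 − 78·118
1 = −78·1170 + 347·263
1 = 347·4943 − 1466·1170
1 = −1466·154403 + 45793·4943
1 = 45793·468152 − 138845·154403
1 = −138845·622555 + 184638·468152
So 468152⁻¹ ≡ 184638 (mod 622555).
Then x ≡ 184638·22581 ≡ 59843 (mod 622555); the smallest non-negative solution is x = 59843.

59843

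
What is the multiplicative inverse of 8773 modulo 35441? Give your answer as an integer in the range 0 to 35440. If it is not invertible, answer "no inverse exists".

8124

Apply the Euclidean algorithm to 35441 and 8773:
35441 = 4·8773 + 349
8773 = 25·349 + 48
349 = 7·48 + 13
48 = 3·13 + 9
13 = 1·9 + 4
9 = 2·4 + 1
4 = 4·1 + 0
Since gcd(8773, 35441) = 1, back-substitute to write 1 as a combination:
1 = 9 − 2·4
1 = −2·13 + 3·9
1 = 3·48 − 11·13
1 = −11·349 + 80·48
1 = 80·8773 − 2011·349
1 = −2011·35441 + 8124·8773
So 8773·8124 ≡ 1 (mod 35441).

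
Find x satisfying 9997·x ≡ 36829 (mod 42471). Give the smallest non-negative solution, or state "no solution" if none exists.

1138

First find gcd(9997, 42471):
42471 = 4·9997 + 2483
9997 = 4·2483 + 65
2483 = 38·65 + 13
65 = 5·13 + 0
gcd = 13 and 13 | 36829, so solutions exist. Divide through by 13: 769x ≡ 2833 (mod 3267).
Now find 769⁻¹ mod 3267:
3267 = 4·769 + 191
769 = 4·191 + 5
191 = 38·5 + 1
5 = 5·1 + 0
Back-substitute:
1 = 191 − 38·5
1 = −38·769 + 153·191
1 = 153·3267 − 650·769
So 769·(-650) ≡ 1 (mod 3267), i.e. 769⁻¹ ≡ 2617.
Then x ≡ 2617·2833 ≡ 1138 (mod 3267); the smallest non-negative solution is x = 1138.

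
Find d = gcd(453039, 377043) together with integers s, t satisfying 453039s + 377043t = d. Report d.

Apply Euclid's algorithm to 453039 and 377043:
453039 = 1*377043 + 75996
377043 = 4*75996 + 73059
75996 = 1*73059 + 2937
73059 = 24*2937 + 2571
2937 = 1*2571 + 366
2571 = 7*366 + 9
366 = 40*9 + 6
9 = 1*6 + 3
6 = 2*3 + 0
gcd(453039, 377043) = 3.
Express as a combination:
3 = 9 − 6
3 = −366 + 41·9
3 = 41·2571 − 288·366
3 = −288·2937 + 329·2571
3 = 329·73059 − 8184·2937
3 = −8184·75996 + 8513·73059
3 = 8513·377043 − 42236·75996
3 = −42236·453039 + 50749·377043
So 3 = (-42236)·453039 + (50749)·377043.

3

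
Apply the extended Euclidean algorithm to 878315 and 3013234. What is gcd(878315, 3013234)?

Repeated division:
3013234 = 3×878315 + 378289
878315 = 2×378289 + 121737
378289 = 3×121737 + 13078
121737 = 9×13078 + 4035
13078 = 3×4035 + 973
4035 = 4×973 + 143
973 = 6×143 + 115
143 = 1×115 + 28
115 = 4×28 + 3
28 = 9×3 + 1
3 = 3×1 + 0
gcd(878315, 3013234) = 1.
Express as a combination:
1 = 28 − 9·3
1 = −9·115 + 37·28
1 = 37·143 − 46·115
1 = −46·973 + 313·143
1 = 313·4035 − 1298·973
1 = −1298·13078 + 4207·4035
1 = 4207·121737 − 39161·13078
1 = −39161·378289 + 121690·121737
1 = 121690·878315 − 282541·378289
1 = −282541·3013234 + 969313·878315
So 1 = (-282541)·3013234 + (969313)·878315.

1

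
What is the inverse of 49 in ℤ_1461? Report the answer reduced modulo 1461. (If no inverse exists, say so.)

Apply the Euclidean algorithm to 1461 and 49:
1461 = 29×49 + 40
49 = 1×40 + 9
40 = 4×9 + 4
9 = 2×4 + 1
4 = 4×1 + 0
Since gcd(49, 1461) = 1, back-substitute to write 1 as a combination:
1 = 9 − 2·4
1 = −2·40 + 9·9
1 = 9·49 − 11·40
1 = −11·1461 + 328·49
So 49·328 ≡ 1 (mod 1461).

328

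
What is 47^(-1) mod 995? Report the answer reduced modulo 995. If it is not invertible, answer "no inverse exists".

gcd(995, 47) by repeated division:
995 = 21×47 + 8
47 = 5×8 + 7
8 = 1×7 + 1
7 = 7×1 + 0
gcd = 1, so the inverse exists. Back-substitute:
1 = 8 − 7
1 = −47 + 6·8
1 = 6·995 − 127·47
Hence 47⁻¹ ≡ -127 ≡ 868 (mod 995).

868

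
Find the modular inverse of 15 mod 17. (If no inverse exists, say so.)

8

Extended Euclidean algorithm:
17 = 1×15 + 2
15 = 7×2 + 1
2 = 2×1 + 0
gcd = 1, so the inverse exists. Back-substitute:
1 = 15 − 7·2
1 = −7·17 + 8·15
So 15·8 ≡ 1 (mod 17).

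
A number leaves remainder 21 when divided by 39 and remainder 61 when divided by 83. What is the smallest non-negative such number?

Write x = 21 + 39·k. Then 39·k ≡ 61 − 21 ≡ 40 (mod 83).
Need 39⁻¹ mod 83. Extended Euclid on (83, 39):
83 = 2×39 + 5
39 = 7×5 + 4
5 = 1×4 + 1
4 = 4×1 + 0
Back-substitute:
1 = 5 − 4
1 = −39 + 8·5
1 = 8·83 − 17·39
39⁻¹ ≡ 66 (mod 83), so k ≡ 66·40 ≡ 67 (mod 83).
x = 21 + 39·67 = 2634.

2634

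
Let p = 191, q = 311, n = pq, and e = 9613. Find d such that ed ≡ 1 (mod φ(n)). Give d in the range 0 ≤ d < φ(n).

φ(n) = (p−1)(q−1) = 190·310 = 58900.
Need d with 9613·d ≡ 1 (mod 58900). Apply the extended Euclidean algorithm:
58900 = 6×9613 + 1222
9613 = 7×1222 + 1059
1222 = 1×1059 + 163
1059 = 6×163 + 81
163 = 2×81 + 1
81 = 81×1 + 0
Back-substitute:
1 = 163 − 2·81
1 = −2·1059 + 13·163
1 = 13·1222 − 15·1059
1 = −15·9613 + 118·1222
1 = 118·58900 − 723·9613
So 9613·(-723) ≡ 1 (mod 58900), hence d ≡ -723 ≡ 58177 (mod 58900).

58177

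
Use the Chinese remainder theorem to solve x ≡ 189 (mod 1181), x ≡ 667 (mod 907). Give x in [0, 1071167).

635567

Write x = 189 + 1181·k. Then 1181·k ≡ 667 − 189 ≡ 478 (mod 907).
Need 1181⁻¹ mod 907. Extended Euclid on (907, 274):
907 = 3·274 + 85
274 = 3·85 + 19
85 = 4·19 + 9
19 = 2·9 + 1
9 = 9·1 + 0
Back-substitute:
1 = 19 − 2·9
1 = −2·85 + 9·19
1 = 9·274 − 29·85
1 = −29·907 + 96·274
1181⁻¹ ≡ 96 (mod 907), so k ≡ 96·478 ≡ 538 (mod 907).
x = 189 + 1181·538 = 635567.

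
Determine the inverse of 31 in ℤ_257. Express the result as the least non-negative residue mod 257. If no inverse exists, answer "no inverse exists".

199

gcd(257, 31) by repeated division:
257 = 8*31 + 9
31 = 3*9 + 4
9 = 2*4 + 1
4 = 4*1 + 0
The gcd is 1. Working backward:
1 = 9 − 2·4
1 = −2·31 + 7·9
1 = 7·257 − 58·31
Hence 31⁻¹ ≡ -58 ≡ 199 (mod 257).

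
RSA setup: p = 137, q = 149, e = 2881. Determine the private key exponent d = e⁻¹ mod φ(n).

4129

φ(n) = (p−1)(q−1) = 136·148 = 20128.
Need d with 2881·d ≡ 1 (mod 20128). Apply the extended Euclidean algorithm:
20128 = 6*2881 + 2842
2881 = 1*2842 + 39
2842 = 72*39 + 34
39 = 1*34 + 5
34 = 6*5 + 4
5 = 1*4 + 1
4 = 4*1 + 0
Back-substitute:
1 = 5 − 4
1 = −34 + 7·5
1 = 7·39 − 8·34
1 = −8·2842 + 583·39
1 = 583·2881 − 591·2842
1 = −591·20128 + 4129·2881
So 2881·4129 ≡ 1 (mod 20128), hence d = 4129.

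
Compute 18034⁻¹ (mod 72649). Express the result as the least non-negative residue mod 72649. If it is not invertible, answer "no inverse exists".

1841

gcd(72649, 18034) by repeated division:
72649 = 4·18034 + 513
18034 = 35·513 + 79
513 = 6·79 + 39
79 = 2·39 + 1
39 = 39·1 + 0
gcd = 1, so the inverse exists. Back-substitute:
1 = 79 − 2·39
1 = −2·513 + 13·79
1 = 13·18034 − 457·513
1 = −457·72649 + 1841·18034
So 18034·1841 ≡ 1 (mod 72649).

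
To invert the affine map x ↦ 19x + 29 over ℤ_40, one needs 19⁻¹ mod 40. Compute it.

19

Apply the Euclidean algorithm to 40 and 19:
40 = 2*19 + 2
19 = 9*2 + 1
2 = 2*1 + 0
gcd = 1, so the inverse exists. Back-substitute:
1 = 19 − 9·2
1 = −9·40 + 19·19
So 19·19 ≡ 1 (mod 40).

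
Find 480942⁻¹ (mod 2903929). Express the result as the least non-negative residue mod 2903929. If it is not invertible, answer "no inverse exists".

Euclidean algorithm on 2903929, 480942:
2903929 = 6·480942 + 18277
480942 = 26·18277 + 5740
18277 = 3·5740 + 1057
5740 = 5·1057 + 455
1057 = 2·455 + 147
455 = 3·147 + 14
147 = 10·14 + 7
14 = 2·7 + 0
gcd(480942, 2903929) = 7 ≠ 1, so 480942 has no multiplicative inverse modulo 2903929.

no inverse exists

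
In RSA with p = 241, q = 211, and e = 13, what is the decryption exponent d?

φ(n) = (p−1)(q−1) = 240·210 = 50400.
Need d with 13·d ≡ 1 (mod 50400). Apply the extended Euclidean algorithm:
50400 = 3876×13 + 12
13 = 1×12 + 1
12 = 12×1 + 0
Back-substitute:
1 = 13 − 12
1 = −50400 + 3877·13
So 13·3877 ≡ 1 (mod 50400), hence d = 3877.

3877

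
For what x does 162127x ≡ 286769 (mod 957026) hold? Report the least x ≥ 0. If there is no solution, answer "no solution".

First find gcd(162127, 957026):
957026 = 5·162127 + 146391
162127 = 1·146391 + 15736
146391 = 9·15736 + 4767
15736 = 3·4767 + 1435
4767 = 3·1435 + 462
1435 = 3·462 + 49
462 = 9·49 + 21
49 = 2·21 + 7
21 = 3·7 + 0
gcd = 7 and 7 | 286769, so solutions exist. Divide through by 7: 23161x ≡ 40967 (mod 136718).
Now find 23161⁻¹ mod 136718:
136718 = 5*23161 + 20913
23161 = 1*20913 + 2248
20913 = 9*2248 + 681
2248 = 3*681 + 205
681 = 3*205 + 66
205 = 3*66 + 7
66 = 9*7 + 3
7 = 2*3 + 1
3 = 3*1 + 0
Back-substitute:
1 = 7 − 2·3
1 = −2·66 + 19·7
1 = 19·205 − 59·66
1 = −59·681 + 196·205
1 = 196·2248 − 647·681
1 = −647·20913 + 6019·2248
1 = 6019·23161 − 6666·20913
1 = −6666·136718 + 39349·23161
So 23161⁻¹ ≡ 39349 (mod 136718).
Then x ≡ 39349·40967 ≡ 105263 (mod 136718); the smallest non-negative solution is x = 105263.

105263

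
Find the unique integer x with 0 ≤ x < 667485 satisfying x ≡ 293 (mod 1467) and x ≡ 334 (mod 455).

Write x = 293 + 1467·k. Then 1467·k ≡ 334 − 293 ≡ 41 (mod 455).
Need 1467⁻¹ mod 455. Extended Euclid on (455, 102):
455 = 4·102 + 47
102 = 2·47 + 8
47 = 5·8 + 7
8 = 1·7 + 1
7 = 7·1 + 0
Back-substitute:
1 = 8 − 7
1 = −47 + 6·8
1 = 6·102 − 13·47
1 = −13·455 + 58·102
1467⁻¹ ≡ 58 (mod 455), so k ≡ 58·41 ≡ 103 (mod 455).
x = 293 + 1467·103 = 151394.

151394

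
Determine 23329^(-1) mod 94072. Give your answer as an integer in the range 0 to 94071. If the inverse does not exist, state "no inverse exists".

gcd(94072, 23329) by repeated division:
94072 = 4*23329 + 756
23329 = 30*756 + 649
756 = 1*649 + 107
649 = 6*107 + 7
107 = 15*7 + 2
7 = 3*2 + 1
2 = 2*1 + 0
gcd = 1, so the inverse exists. Back-substitute:
1 = 7 − 3·2
1 = −3·107 + 46·7
1 = 46·649 − 279·107
1 = −279·756 + 325·649
1 = 325·23329 − 10029·756
1 = −10029·94072 + 40441·23329
So 23329·40441 ≡ 1 (mod 94072).

40441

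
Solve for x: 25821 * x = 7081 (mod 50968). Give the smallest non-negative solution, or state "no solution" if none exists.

First find gcd(25821, 50968):
50968 = 1×25821 + 25147
25821 = 1×25147 + 674
25147 = 37×674 + 209
674 = 3×209 + 47
209 = 4×47 + 21
47 = 2×21 + 5
21 = 4×5 + 1
5 = 5×1 + 0
gcd = 1, so a unique solution mod 50968 exists.
Back-substitute for the Bézout coefficients:
1 = 21 − 4·5
1 = −4·47 + 9·21
1 = 9·209 − 40·47
1 = −40·674 + 129·209
1 = 129·25147 − 4813·674
1 = −4813·25821 + 4942·25147
1 = 4942·50968 − 9755·25821
So 25821·(-9755) ≡ 1 (mod 50968), giving 25821⁻¹ ≡ 41213.
x ≡ 25821⁻¹·7081 ≡ 41213·7081 ≡ 37453 (mod 50968).

37453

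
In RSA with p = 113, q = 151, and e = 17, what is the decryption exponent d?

3953

φ(n) = (p−1)(q−1) = 112·150 = 16800.
Need d with 17·d ≡ 1 (mod 16800). Apply the extended Euclidean algorithm:
16800 = 988×17 + 4
17 = 4×4 + 1
4 = 4×1 + 0
Back-substitute:
1 = 17 − 4·4
1 = −4·16800 + 3953·17
So 17·3953 ≡ 1 (mod 16800), hence d = 3953.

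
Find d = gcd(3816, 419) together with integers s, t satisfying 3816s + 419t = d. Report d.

Repeated division:
3816 = 9×419 + 45
419 = 9×45 + 14
45 = 3×14 + 3
14 = 4×3 + 2
3 = 1×2 + 1
2 = 2×1 + 0
gcd(3816, 419) = 1.
Back-substituting:
1 = 3 − 2
1 = −14 + 5·3
1 = 5·45 − 16·14
1 = −16·419 + 149·45
1 = 149·3816 − 1357·419
So 1 = (149)·3816 + (-1357)·419.

1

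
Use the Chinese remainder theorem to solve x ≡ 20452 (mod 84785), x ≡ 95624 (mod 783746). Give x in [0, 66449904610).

57697908652

Write x = 20452 + 84785·k. Then 84785·k ≡ 95624 − 20452 ≡ 75172 (mod 783746).
Need 84785⁻¹ mod 783746. Extended Euclid on (783746, 84785):
783746 = 9×84785 + 20681
84785 = 4×20681 + 2061
20681 = 10×2061 + 71
2061 = 29×71 + 2
71 = 35×2 + 1
2 = 2×1 + 0
Back-substitute:
1 = 71 − 35·2
1 = −35·2061 + 1016·71
1 = 1016·20681 − 10195·2061
1 = −10195·84785 + 41796·20681
1 = 41796·783746 − 386359·84785
84785⁻¹ ≡ 397387 (mod 783746), so k ≡ 397387·75172 ≡ 680520 (mod 783746).
x = 20452 + 84785·680520 = 57697908652.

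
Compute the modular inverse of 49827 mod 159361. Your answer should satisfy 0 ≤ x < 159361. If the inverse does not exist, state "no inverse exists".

gcd(159361, 49827) by repeated division:
159361 = 3*49827 + 9880
49827 = 5*9880 + 427
9880 = 23*427 + 59
427 = 7*59 + 14
59 = 4*14 + 3
14 = 4*3 + 2
3 = 1*2 + 1
2 = 2*1 + 0
gcd = 1, so the inverse exists. Back-substitute:
1 = 3 − 2
1 = −14 + 5·3
1 = 5·59 − 21·14
1 = −21·427 + 152·59
1 = 152·9880 − 3517·427
1 = −3517·49827 + 17737·9880
1 = 17737·159361 − 56728·49827
So 49827·(-56728) ≡ 1 (mod 159361), and -56728 ≡ 102633 (mod 159361).

102633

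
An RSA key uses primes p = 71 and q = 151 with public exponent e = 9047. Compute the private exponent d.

383

φ(n) = (p−1)(q−1) = 70·150 = 10500.
Need d with 9047·d ≡ 1 (mod 10500). Apply the extended Euclidean algorithm:
10500 = 1×9047 + 1453
9047 = 6×1453 + 329
1453 = 4×329 + 137
329 = 2×137 + 55
137 = 2×55 + 27
55 = 2×27 + 1
27 = 27×1 + 0
Back-substitute:
1 = 55 − 2·27
1 = −2·137 + 5·55
1 = 5·329 − 12·137
1 = −12·1453 + 53·329
1 = 53·9047 − 330·1453
1 = −330·10500 + 383·9047
So 9047·383 ≡ 1 (mod 10500), hence d = 383.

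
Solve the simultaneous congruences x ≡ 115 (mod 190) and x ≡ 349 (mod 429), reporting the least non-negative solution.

14935

Write x = 115 + 190·k. Then 190·k ≡ 349 − 115 ≡ 234 (mod 429).
Need 190⁻¹ mod 429. Extended Euclid on (429, 190):
429 = 2·190 + 49
190 = 3·49 + 43
49 = 1·43 + 6
43 = 7·6 + 1
6 = 6·1 + 0
Back-substitute:
1 = 43 − 7·6
1 = −7·49 + 8·43
1 = 8·190 − 31·49
1 = −31·429 + 70·190
190⁻¹ ≡ 70 (mod 429), so k ≡ 70·234 ≡ 78 (mod 429).
x = 115 + 190·78 = 14935.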